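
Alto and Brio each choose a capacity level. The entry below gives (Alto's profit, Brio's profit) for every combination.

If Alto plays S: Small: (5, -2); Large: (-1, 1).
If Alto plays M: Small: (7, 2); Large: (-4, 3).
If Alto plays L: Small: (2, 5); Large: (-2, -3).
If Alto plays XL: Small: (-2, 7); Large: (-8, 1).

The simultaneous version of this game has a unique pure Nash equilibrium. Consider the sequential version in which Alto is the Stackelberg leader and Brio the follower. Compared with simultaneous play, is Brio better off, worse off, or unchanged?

Work backward from Brio's decision.
- S → Brio plays Large (best of -2, 1); Alto gets -1.
- M → Brio plays Large (best of 2, 3); Alto gets -4.
- L → Brio plays Small (best of 5, -3); Alto gets 2.
- XL → Brio plays Small (best of 7, 1); Alto gets -2.
Among -1, -4, 2, -2, the best is 2 at L. Subgame-perfect outcome: (L, Small) with payoffs (2, 5).
Under simultaneous play:
Alto's best replies: Small→M; Large→S.
Brio's best replies: S→Large; M→Large; L→Small; XL→Small.
The unique mutual best reply is (S, Large), giving (-1, 1).
Brio earns 5 sequentially versus 1 at the Nash outcome: better off.

better off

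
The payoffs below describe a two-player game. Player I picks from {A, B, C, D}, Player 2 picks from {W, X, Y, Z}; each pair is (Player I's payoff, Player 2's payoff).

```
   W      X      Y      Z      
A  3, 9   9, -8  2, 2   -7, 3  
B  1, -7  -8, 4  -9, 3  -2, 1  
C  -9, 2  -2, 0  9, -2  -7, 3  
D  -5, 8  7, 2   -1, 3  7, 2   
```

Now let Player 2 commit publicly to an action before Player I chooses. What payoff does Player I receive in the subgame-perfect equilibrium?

3

Work backward from Player I's decision.
- W: BR = A, leader payoff 9.
- X: BR = A, leader payoff -8.
- Y: BR = C, leader payoff -2.
- Z: BR = D, leader payoff 2.
Maximizing over 9, -8, -2, 2, Player 2 chooses W. Subgame-perfect outcome: (A, W) with payoffs (3, 9).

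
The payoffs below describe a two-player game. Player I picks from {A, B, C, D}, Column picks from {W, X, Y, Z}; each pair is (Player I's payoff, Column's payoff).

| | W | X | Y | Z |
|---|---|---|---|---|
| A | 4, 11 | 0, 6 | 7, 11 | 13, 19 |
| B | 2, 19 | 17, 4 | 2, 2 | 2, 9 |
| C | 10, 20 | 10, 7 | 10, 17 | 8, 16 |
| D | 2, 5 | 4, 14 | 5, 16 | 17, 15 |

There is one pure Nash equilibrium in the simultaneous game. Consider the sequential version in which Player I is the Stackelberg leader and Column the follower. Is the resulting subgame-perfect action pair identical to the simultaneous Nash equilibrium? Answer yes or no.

no

Solve by backward induction (Player I leads).
- A: Column compares 11, 6, 11, 19 and picks Z; Player I would get 13.
- B: Column compares 19, 4, 2, 9 and picks W; Player I would get 2.
- C: Column compares 20, 7, 17, 16 and picks W; Player I would get 10.
- D: Column compares 5, 14, 16, 15 and picks Y; Player I would get 5.
Player I's induced payoffs are 13, 2, 10, 5, so Player I commits to A. Subgame-perfect outcome: (A, Z) with payoffs (13, 19).
Now find the simultaneous Nash equilibrium.
Player I's best replies: W→C; X→B; Y→C; Z→D.
Column's best replies: A→Z; B→W; C→W; D→Y.
The unique mutual best reply is (C, W), giving (10, 20).
Sequential outcome (A, Z) differs from the Nash profile (C, W).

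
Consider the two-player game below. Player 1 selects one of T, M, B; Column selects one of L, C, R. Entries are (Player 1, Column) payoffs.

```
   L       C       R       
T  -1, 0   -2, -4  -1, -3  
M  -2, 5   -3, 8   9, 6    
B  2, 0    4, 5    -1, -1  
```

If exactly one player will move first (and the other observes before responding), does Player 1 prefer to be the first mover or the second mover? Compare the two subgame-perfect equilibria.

If Player 1 leads: Column's best replies are T→L, M→C, B→C; Player 1's induced payoffs -1, -3, 4; outcome (B, C), payoffs (4, 5).
If Column leads: Player 1's best replies are L→B, C→B, R→M; Column's induced payoffs 0, 5, 6; outcome (M, R), payoffs (9, 6).
Player 1 gets 4 moving first and 9 moving second, so Player 1 prefers to move second.

second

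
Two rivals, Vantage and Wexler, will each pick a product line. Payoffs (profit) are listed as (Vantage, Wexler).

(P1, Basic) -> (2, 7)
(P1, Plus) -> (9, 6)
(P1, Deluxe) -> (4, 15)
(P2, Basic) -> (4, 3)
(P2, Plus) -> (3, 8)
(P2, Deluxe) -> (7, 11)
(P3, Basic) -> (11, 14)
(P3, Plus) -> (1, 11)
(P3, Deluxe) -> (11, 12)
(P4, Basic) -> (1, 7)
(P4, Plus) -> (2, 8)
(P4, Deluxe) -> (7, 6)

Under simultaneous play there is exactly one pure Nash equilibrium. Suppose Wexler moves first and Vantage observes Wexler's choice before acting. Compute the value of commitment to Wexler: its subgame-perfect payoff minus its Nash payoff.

0

Vantage best-responds to each possible Wexler move:
- Basic: BR = P3, leader payoff 14.
- Plus: BR = P1, leader payoff 6.
- Deluxe: BR = P3, leader payoff 12.
Among 14, 6, 12, the best is 14 at Basic. Subgame-perfect outcome: (P3, Basic) with payoffs (11, 14).
For the simultaneous game, intersect best replies.
Vantage's best replies: Basic→P3; Plus→P1; Deluxe→P3.
Wexler's best replies: P1→Deluxe; P2→Deluxe; P3→Basic; P4→Plus.
The unique mutual best reply is (P3, Basic), giving (11, 14).
Wexler's commitment gain: 14 − 14 = 0.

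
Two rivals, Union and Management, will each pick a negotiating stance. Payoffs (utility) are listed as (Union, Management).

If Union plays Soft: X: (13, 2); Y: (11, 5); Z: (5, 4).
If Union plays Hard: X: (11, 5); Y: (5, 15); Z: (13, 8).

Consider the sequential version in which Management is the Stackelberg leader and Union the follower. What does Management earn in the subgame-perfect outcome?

8

Solve by backward induction (Management leads).
- X → Union plays Soft (best of 13, 11); Management gets 2.
- Y → Union plays Soft (best of 11, 5); Management gets 5.
- Z → Union plays Hard (best of 5, 13); Management gets 8.
Management's induced payoffs are 2, 5, 8, so Management commits to Z. Subgame-perfect outcome: (Hard, Z) with payoffs (13, 8).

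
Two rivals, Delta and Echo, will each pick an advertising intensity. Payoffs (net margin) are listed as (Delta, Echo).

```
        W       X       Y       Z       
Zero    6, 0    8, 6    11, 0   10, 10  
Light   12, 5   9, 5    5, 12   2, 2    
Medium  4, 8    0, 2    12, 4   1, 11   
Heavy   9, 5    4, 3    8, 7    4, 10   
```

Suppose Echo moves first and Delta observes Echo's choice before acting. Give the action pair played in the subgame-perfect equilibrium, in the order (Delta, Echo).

Work backward from Delta's decision.
- W: BR = Light, leader payoff 5.
- X: BR = Light, leader payoff 5.
- Y: BR = Medium, leader payoff 4.
- Z: BR = Zero, leader payoff 10.
Echo's induced payoffs are 5, 5, 4, 10, so Echo commits to Z. Subgame-perfect outcome: (Zero, Z) with payoffs (10, 10).

(Zero, Z)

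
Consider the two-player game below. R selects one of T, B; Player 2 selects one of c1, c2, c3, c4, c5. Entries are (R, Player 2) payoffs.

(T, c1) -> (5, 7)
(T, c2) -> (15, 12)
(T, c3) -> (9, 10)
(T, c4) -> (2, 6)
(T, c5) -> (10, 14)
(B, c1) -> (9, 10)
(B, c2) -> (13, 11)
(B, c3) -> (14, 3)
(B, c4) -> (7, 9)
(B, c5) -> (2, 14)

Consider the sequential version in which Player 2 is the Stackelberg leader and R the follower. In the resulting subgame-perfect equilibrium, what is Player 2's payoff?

14

Work backward from R's decision.
- c1: R compares 5, 9 and picks B; Player 2 would get 10.
- c2: R compares 15, 13 and picks T; Player 2 would get 12.
- c3: R compares 9, 14 and picks B; Player 2 would get 3.
- c4: R compares 2, 7 and picks B; Player 2 would get 9.
- c5: R compares 10, 2 and picks T; Player 2 would get 14.
Among 10, 12, 3, 9, 14, the best is 14 at c5. Subgame-perfect outcome: (T, c5) with payoffs (10, 14).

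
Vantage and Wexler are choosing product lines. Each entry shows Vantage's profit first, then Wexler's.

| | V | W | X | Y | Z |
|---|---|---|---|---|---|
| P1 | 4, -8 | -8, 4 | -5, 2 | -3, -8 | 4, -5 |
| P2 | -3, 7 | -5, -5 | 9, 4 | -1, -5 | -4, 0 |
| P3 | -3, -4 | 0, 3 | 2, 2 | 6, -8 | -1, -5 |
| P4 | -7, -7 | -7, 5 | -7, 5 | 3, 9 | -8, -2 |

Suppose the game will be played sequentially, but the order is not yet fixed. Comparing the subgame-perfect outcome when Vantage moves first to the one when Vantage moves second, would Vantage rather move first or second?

second

If Vantage leads: Wexler's best replies are P1→W, P2→V, P3→W, P4→Y; Vantage's induced payoffs -8, -3, 0, 3; outcome (P4, Y), payoffs (3, 9).
If Wexler leads: Vantage's best replies are V→P1, W→P3, X→P2, Y→P3, Z→P1; Wexler's induced payoffs -8, 3, 4, -8, -5; outcome (P2, X), payoffs (9, 4).
Vantage gets 3 moving first and 9 moving second, so Vantage prefers to move second.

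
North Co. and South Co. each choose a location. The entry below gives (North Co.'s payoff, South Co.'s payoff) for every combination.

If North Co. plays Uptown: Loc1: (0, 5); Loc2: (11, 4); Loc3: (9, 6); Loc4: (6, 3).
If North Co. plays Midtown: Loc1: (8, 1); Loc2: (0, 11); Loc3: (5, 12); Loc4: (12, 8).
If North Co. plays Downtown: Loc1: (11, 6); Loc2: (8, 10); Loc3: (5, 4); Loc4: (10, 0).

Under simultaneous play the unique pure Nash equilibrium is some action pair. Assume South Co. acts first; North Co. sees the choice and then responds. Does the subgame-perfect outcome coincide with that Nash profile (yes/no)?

Backward induction with South Co. moving first.
- Loc1 → North Co. plays Downtown (best of 0, 8, 11); South Co. gets 6.
- Loc2 → North Co. plays Uptown (best of 11, 0, 8); South Co. gets 4.
- Loc3 → North Co. plays Uptown (best of 9, 5, 5); South Co. gets 6.
- Loc4 → North Co. plays Midtown (best of 6, 12, 10); South Co. gets 8.
Among 6, 4, 6, 8, the best is 8 at Loc4. Subgame-perfect outcome: (Midtown, Loc4) with payoffs (12, 8).
Now find the simultaneous Nash equilibrium.
North Co.'s best replies: Loc1→Downtown; Loc2→Uptown; Loc3→Uptown; Loc4→Midtown.
South Co.'s best replies: Uptown→Loc3; Midtown→Loc3; Downtown→Loc2.
The unique mutual best reply is (Uptown, Loc3), giving (9, 6).
Sequential outcome (Midtown, Loc4) differs from the Nash profile (Uptown, Loc3).

no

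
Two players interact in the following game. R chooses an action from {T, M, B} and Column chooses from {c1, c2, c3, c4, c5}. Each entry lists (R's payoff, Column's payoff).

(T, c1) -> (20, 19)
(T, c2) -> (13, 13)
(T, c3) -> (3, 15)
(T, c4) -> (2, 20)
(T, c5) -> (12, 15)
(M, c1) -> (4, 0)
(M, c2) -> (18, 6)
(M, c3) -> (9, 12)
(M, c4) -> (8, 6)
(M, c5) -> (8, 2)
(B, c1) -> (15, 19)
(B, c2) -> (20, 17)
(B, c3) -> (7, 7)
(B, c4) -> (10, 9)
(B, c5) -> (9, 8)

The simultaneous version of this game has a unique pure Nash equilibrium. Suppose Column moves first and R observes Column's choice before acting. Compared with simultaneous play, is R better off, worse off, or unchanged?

better off

R best-responds to each possible Column move:
- c1: BR = T, leader payoff 19.
- c2: BR = B, leader payoff 17.
- c3: BR = M, leader payoff 12.
- c4: BR = B, leader payoff 9.
- c5: BR = T, leader payoff 15.
Column's induced payoffs are 19, 17, 12, 9, 15, so Column commits to c1. Subgame-perfect outcome: (T, c1) with payoffs (20, 19).
Under simultaneous play:
R's best replies: c1→T; c2→B; c3→M; c4→B; c5→T.
Column's best replies: T→c4; M→c3; B→c1.
Only (M, c3) has each player best-responding; Nash payoffs (9, 12).
R earns 20 sequentially versus 9 at the Nash outcome: better off.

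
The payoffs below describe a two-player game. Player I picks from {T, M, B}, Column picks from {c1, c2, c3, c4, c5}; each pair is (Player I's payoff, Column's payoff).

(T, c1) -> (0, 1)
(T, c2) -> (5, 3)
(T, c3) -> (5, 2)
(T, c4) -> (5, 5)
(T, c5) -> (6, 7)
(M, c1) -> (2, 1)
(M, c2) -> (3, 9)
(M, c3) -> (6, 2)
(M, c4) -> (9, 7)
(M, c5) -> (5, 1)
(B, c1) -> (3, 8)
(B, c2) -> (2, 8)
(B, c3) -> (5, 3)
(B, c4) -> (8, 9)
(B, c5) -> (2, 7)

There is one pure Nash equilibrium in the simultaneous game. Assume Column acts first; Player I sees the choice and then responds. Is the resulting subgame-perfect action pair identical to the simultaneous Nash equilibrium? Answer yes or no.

Work backward from Player I's decision.
- c1: BR = B, leader payoff 8.
- c2: BR = T, leader payoff 3.
- c3: BR = M, leader payoff 2.
- c4: BR = M, leader payoff 7.
- c5: BR = T, leader payoff 7.
Among 8, 3, 2, 7, 7, the best is 8 at c1. Subgame-perfect outcome: (B, c1) with payoffs (3, 8).
Now find the simultaneous Nash equilibrium.
Player I's best replies: c1→B; c2→T; c3→M; c4→M; c5→T.
Column's best replies: T→c5; M→c2; B→c4.
Only (T, c5) has each player best-responding; Nash payoffs (6, 7).
Sequential outcome (B, c1) differs from the Nash profile (T, c5).

no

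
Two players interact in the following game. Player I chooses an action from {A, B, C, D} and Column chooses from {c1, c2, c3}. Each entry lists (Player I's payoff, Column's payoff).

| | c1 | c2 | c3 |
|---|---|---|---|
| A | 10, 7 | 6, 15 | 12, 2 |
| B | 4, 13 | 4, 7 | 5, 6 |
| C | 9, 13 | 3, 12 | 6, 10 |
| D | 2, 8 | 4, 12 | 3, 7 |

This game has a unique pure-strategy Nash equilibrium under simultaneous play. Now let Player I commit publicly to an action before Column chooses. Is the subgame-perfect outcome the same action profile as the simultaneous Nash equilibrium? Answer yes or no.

no

Backward induction with Player I moving first.
- A: Column compares 7, 15, 2 and picks c2; Player I would get 6.
- B: Column compares 13, 7, 6 and picks c1; Player I would get 4.
- C: Column compares 13, 12, 10 and picks c1; Player I would get 9.
- D: Column compares 8, 12, 7 and picks c2; Player I would get 4.
Maximizing over 6, 4, 9, 4, Player I chooses C. Subgame-perfect outcome: (C, c1) with payoffs (9, 13).
For the simultaneous game, intersect best replies.
Player I's best replies: c1→A; c2→A; c3→A.
Column's best replies: A→c2; B→c1; C→c1; D→c2.
The unique mutual best reply is (A, c2), giving (6, 15).
Sequential outcome (C, c1) differs from the Nash profile (A, c2).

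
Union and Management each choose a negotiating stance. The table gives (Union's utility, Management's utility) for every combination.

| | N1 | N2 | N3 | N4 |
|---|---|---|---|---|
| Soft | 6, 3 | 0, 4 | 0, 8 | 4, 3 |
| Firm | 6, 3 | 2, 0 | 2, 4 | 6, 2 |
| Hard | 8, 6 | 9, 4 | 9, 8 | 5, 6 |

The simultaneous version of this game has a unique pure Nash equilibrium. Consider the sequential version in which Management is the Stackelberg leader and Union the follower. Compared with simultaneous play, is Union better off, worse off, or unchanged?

unchanged

Backward induction with Management moving first.
- N1 → Union plays Hard (best of 6, 6, 8); Management gets 6.
- N2 → Union plays Hard (best of 0, 2, 9); Management gets 4.
- N3 → Union plays Hard (best of 0, 2, 9); Management gets 8.
- N4 → Union plays Firm (best of 4, 6, 5); Management gets 2.
Among 6, 4, 8, 2, the best is 8 at N3. Subgame-perfect outcome: (Hard, N3) with payoffs (9, 8).
Now find the simultaneous Nash equilibrium.
Union's best replies: N1→Hard; N2→Hard; N3→Hard; N4→Firm.
Management's best replies: Soft→N3; Firm→N3; Hard→N3.
The unique mutual best reply is (Hard, N3), giving (9, 8).
Union earns 9 sequentially versus 9 at the Nash outcome: unchanged.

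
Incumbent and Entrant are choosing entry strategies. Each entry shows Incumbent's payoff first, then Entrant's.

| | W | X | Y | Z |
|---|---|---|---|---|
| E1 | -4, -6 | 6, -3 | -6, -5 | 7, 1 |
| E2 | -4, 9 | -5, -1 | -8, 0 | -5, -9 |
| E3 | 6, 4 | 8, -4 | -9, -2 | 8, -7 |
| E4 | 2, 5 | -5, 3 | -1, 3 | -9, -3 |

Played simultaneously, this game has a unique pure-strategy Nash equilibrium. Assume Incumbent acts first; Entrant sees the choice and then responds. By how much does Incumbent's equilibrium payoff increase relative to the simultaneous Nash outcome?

1

Work backward from Entrant's decision.
- E1: BR = Z, leader payoff 7.
- E2: BR = W, leader payoff -4.
- E3: BR = W, leader payoff 6.
- E4: BR = W, leader payoff 2.
Maximizing over 7, -4, 6, 2, Incumbent chooses E1. Subgame-perfect outcome: (E1, Z) with payoffs (7, 1).
For the simultaneous game, intersect best replies.
Incumbent's best replies: W→E3; X→E3; Y→E4; Z→E3.
Entrant's best replies: E1→Z; E2→W; E3→W; E4→W.
Only (E3, W) has each player best-responding; Nash payoffs (6, 4).
Incumbent's commitment gain: 7 − 6 = 1.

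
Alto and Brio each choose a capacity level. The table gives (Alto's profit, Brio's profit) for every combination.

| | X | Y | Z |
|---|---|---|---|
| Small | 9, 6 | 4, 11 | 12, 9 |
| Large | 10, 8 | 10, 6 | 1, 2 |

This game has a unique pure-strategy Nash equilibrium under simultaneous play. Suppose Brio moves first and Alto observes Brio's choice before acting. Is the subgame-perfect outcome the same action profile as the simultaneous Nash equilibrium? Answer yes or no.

no

Alto best-responds to each possible Brio move:
- X → Alto plays Large (best of 9, 10); Brio gets 8.
- Y → Alto plays Large (best of 4, 10); Brio gets 6.
- Z → Alto plays Small (best of 12, 1); Brio gets 9.
Maximizing over 8, 6, 9, Brio chooses Z. Subgame-perfect outcome: (Small, Z) with payoffs (12, 9).
Under simultaneous play:
Alto's best replies: X→Large; Y→Large; Z→Small.
Brio's best replies: Small→Y; Large→X.
The unique mutual best reply is (Large, X), giving (10, 8).
Sequential outcome (Small, Z) differs from the Nash profile (Large, X).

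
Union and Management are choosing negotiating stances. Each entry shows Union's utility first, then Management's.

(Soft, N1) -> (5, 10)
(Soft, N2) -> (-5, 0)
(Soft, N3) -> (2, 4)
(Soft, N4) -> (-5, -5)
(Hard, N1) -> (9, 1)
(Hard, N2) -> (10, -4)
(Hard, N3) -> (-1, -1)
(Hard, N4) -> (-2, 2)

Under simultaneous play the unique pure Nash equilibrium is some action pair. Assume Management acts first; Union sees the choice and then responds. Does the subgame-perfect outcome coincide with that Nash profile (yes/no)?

no

Backward induction with Management moving first.
- N1 → Union plays Hard (best of 5, 9); Management gets 1.
- N2 → Union plays Hard (best of -5, 10); Management gets -4.
- N3 → Union plays Soft (best of 2, -1); Management gets 4.
- N4 → Union plays Hard (best of -5, -2); Management gets 2.
Management's induced payoffs are 1, -4, 4, 2, so Management commits to N3. Subgame-perfect outcome: (Soft, N3) with payoffs (2, 4).
Under simultaneous play:
Union's best replies: N1→Hard; N2→Hard; N3→Soft; N4→Hard.
Management's best replies: Soft→N1; Hard→N4.
Only (Hard, N4) has each player best-responding; Nash payoffs (-2, 2).
Sequential outcome (Soft, N3) differs from the Nash profile (Hard, N4).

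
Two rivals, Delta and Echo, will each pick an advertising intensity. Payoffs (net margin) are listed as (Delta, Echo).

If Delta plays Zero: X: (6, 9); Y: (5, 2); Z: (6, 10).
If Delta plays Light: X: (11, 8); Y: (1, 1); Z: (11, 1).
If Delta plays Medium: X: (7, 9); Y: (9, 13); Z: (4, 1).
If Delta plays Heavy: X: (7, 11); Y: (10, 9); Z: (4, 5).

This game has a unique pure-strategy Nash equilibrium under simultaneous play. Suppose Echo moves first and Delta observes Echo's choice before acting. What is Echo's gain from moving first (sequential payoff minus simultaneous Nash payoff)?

1

Work backward from Delta's decision.
- X: Delta compares 6, 11, 7, 7 and picks Light; Echo would get 8.
- Y: Delta compares 5, 1, 9, 10 and picks Heavy; Echo would get 9.
- Z: Delta compares 6, 11, 4, 4 and picks Light; Echo would get 1.
Among 8, 9, 1, the best is 9 at Y. Subgame-perfect outcome: (Heavy, Y) with payoffs (10, 9).
Under simultaneous play:
Delta's best replies: X→Light; Y→Heavy; Z→Light.
Echo's best replies: Zero→Z; Light→X; Medium→Y; Heavy→X.
The unique mutual best reply is (Light, X), giving (11, 8).
Echo's commitment gain: 9 − 8 = 1.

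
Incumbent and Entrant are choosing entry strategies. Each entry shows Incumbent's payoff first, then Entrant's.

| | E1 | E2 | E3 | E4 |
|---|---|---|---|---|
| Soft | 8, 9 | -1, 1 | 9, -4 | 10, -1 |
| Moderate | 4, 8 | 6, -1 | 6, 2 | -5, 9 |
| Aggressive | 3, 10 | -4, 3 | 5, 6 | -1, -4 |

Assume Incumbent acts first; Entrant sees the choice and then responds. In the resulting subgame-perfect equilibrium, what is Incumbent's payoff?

8

Solve by backward induction (Incumbent leads).
- Soft: BR = E1, leader payoff 8.
- Moderate: BR = E4, leader payoff -5.
- Aggressive: BR = E1, leader payoff 3.
Incumbent's induced payoffs are 8, -5, 3, so Incumbent commits to Soft. Subgame-perfect outcome: (Soft, E1) with payoffs (8, 9).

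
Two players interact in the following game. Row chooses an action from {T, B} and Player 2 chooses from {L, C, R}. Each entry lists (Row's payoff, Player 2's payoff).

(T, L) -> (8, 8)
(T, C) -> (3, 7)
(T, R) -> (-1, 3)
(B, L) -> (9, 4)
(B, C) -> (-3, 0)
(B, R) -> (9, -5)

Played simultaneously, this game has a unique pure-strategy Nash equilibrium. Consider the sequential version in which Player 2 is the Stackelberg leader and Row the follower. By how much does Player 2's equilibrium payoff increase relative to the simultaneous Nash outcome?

Row best-responds to each possible Player 2 move:
- L → Row plays B (best of 8, 9); Player 2 gets 4.
- C → Row plays T (best of 3, -3); Player 2 gets 7.
- R → Row plays B (best of -1, 9); Player 2 gets -5.
Maximizing over 4, 7, -5, Player 2 chooses C. Subgame-perfect outcome: (T, C) with payoffs (3, 7).
Under simultaneous play:
Row's best replies: L→B; C→T; R→B.
Player 2's best replies: T→L; B→L.
The unique mutual best reply is (B, L), giving (9, 4).
Player 2's commitment gain: 7 − 4 = 3.

3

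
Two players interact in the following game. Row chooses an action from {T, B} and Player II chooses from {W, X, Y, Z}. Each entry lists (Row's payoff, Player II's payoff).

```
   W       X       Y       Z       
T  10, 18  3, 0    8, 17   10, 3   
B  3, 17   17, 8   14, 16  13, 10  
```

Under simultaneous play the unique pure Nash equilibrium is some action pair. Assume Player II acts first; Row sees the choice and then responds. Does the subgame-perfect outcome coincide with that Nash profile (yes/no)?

yes

Work backward from Row's decision.
- W → Row plays T (best of 10, 3); Player II gets 18.
- X → Row plays B (best of 3, 17); Player II gets 8.
- Y → Row plays B (best of 8, 14); Player II gets 16.
- Z → Row plays B (best of 10, 13); Player II gets 10.
Among 18, 8, 16, 10, the best is 18 at W. Subgame-perfect outcome: (T, W) with payoffs (10, 18).
For the simultaneous game, intersect best replies.
Row's best replies: W→T; X→B; Y→B; Z→B.
Player II's best replies: T→W; B→W.
Only (T, W) has each player best-responding; Nash payoffs (10, 18).
Sequential outcome (T, W) coincides with the Nash profile (T, W).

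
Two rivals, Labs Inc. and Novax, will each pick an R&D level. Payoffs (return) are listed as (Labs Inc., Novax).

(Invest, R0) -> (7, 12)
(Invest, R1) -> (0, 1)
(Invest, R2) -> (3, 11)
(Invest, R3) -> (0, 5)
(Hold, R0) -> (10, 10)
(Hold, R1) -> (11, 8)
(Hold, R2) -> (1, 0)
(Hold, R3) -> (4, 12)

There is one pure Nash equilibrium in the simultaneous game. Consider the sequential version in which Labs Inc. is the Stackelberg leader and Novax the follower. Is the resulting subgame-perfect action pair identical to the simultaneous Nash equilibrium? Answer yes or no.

no

Work backward from Novax's decision.
- Invest → Novax plays R0 (best of 12, 1, 11, 5); Labs Inc. gets 7.
- Hold → Novax plays R3 (best of 10, 8, 0, 12); Labs Inc. gets 4.
Among 7, 4, the best is 7 at Invest. Subgame-perfect outcome: (Invest, R0) with payoffs (7, 12).
Now find the simultaneous Nash equilibrium.
Labs Inc.'s best replies: R0→Hold; R1→Hold; R2→Invest; R3→Hold.
Novax's best replies: Invest→R0; Hold→R3.
The unique mutual best reply is (Hold, R3), giving (4, 12).
Sequential outcome (Invest, R0) differs from the Nash profile (Hold, R3).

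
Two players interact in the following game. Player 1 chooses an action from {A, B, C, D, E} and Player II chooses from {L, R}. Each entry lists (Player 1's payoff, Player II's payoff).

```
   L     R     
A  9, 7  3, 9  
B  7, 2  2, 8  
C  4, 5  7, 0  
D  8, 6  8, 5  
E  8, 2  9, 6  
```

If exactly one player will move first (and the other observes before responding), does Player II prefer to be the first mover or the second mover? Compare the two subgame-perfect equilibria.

If Player 1 leads: Player II's best replies are A→R, B→R, C→L, D→L, E→R; Player 1's induced payoffs 3, 2, 4, 8, 9; outcome (E, R), payoffs (9, 6).
If Player II leads: Player 1's best replies are L→A, R→E; Player II's induced payoffs 7, 6; outcome (A, L), payoffs (9, 7).
Player II gets 7 moving first and 6 moving second, so Player II prefers to move first.

first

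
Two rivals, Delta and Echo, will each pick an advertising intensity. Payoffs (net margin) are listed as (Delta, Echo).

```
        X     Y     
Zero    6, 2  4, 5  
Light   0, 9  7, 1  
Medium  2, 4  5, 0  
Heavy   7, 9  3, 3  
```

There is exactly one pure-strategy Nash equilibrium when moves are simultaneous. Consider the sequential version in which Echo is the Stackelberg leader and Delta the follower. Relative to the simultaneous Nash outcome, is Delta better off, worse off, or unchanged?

unchanged

Delta best-responds to each possible Echo move:
- X → Delta plays Heavy (best of 6, 0, 2, 7); Echo gets 9.
- Y → Delta plays Light (best of 4, 7, 5, 3); Echo gets 1.
Echo's induced payoffs are 9, 1, so Echo commits to X. Subgame-perfect outcome: (Heavy, X) with payoffs (7, 9).
Under simultaneous play:
Delta's best replies: X→Heavy; Y→Light.
Echo's best replies: Zero→Y; Light→X; Medium→X; Heavy→X.
The unique mutual best reply is (Heavy, X), giving (7, 9).
Delta earns 7 sequentially versus 7 at the Nash outcome: unchanged.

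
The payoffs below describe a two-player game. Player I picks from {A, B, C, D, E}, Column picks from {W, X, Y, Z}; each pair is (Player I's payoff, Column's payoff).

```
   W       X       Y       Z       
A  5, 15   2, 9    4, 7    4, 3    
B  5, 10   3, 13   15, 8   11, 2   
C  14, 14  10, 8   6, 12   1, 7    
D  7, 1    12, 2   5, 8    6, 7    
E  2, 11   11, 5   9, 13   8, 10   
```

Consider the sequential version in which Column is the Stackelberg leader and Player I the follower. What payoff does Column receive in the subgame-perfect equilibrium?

14

Backward induction with Column moving first.
- W: BR = C, leader payoff 14.
- X: BR = D, leader payoff 2.
- Y: BR = B, leader payoff 8.
- Z: BR = B, leader payoff 2.
Maximizing over 14, 2, 8, 2, Column chooses W. Subgame-perfect outcome: (C, W) with payoffs (14, 14).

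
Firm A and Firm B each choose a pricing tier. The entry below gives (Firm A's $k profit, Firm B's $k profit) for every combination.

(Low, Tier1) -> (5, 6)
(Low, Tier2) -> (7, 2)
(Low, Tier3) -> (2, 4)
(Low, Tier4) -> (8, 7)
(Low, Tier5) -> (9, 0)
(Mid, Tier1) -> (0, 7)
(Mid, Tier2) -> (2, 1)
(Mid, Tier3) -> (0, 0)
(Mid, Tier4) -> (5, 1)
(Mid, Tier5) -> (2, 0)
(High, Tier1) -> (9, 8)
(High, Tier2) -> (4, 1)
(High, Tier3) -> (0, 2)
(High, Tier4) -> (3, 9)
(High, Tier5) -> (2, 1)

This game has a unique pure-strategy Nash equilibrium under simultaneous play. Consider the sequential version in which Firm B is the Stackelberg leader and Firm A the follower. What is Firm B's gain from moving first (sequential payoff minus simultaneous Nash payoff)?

Work backward from Firm A's decision.
- Tier1 → Firm A plays High (best of 5, 0, 9); Firm B gets 8.
- Tier2 → Firm A plays Low (best of 7, 2, 4); Firm B gets 2.
- Tier3 → Firm A plays Low (best of 2, 0, 0); Firm B gets 4.
- Tier4 → Firm A plays Low (best of 8, 5, 3); Firm B gets 7.
- Tier5 → Firm A plays Low (best of 9, 2, 2); Firm B gets 0.
Among 8, 2, 4, 7, 0, the best is 8 at Tier1. Subgame-perfect outcome: (High, Tier1) with payoffs (9, 8).
Under simultaneous play:
Firm A's best replies: Tier1→High; Tier2→Low; Tier3→Low; Tier4→Low; Tier5→Low.
Firm B's best replies: Low→Tier4; Mid→Tier1; High→Tier4.
The unique mutual best reply is (Low, Tier4), giving (8, 7).
Firm B's commitment gain: 8 − 7 = 1.

1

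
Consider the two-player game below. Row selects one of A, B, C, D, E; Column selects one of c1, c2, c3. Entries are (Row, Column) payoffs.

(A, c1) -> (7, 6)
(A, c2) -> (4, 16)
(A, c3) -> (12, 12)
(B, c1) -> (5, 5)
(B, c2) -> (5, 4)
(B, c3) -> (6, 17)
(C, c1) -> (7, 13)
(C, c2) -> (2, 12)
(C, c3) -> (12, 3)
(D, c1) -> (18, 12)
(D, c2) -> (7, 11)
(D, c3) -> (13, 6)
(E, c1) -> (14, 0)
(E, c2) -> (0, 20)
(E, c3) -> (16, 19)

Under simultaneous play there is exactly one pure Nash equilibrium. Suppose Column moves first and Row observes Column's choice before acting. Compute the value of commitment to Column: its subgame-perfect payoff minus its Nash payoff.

7

Work backward from Row's decision.
- c1: BR = D, leader payoff 12.
- c2: BR = D, leader payoff 11.
- c3: BR = E, leader payoff 19.
Maximizing over 12, 11, 19, Column chooses c3. Subgame-perfect outcome: (E, c3) with payoffs (16, 19).
Now find the simultaneous Nash equilibrium.
Row's best replies: c1→D; c2→D; c3→E.
Column's best replies: A→c2; B→c3; C→c1; D→c1; E→c2.
Only (D, c1) has each player best-responding; Nash payoffs (18, 12).
Column's commitment gain: 19 − 12 = 7.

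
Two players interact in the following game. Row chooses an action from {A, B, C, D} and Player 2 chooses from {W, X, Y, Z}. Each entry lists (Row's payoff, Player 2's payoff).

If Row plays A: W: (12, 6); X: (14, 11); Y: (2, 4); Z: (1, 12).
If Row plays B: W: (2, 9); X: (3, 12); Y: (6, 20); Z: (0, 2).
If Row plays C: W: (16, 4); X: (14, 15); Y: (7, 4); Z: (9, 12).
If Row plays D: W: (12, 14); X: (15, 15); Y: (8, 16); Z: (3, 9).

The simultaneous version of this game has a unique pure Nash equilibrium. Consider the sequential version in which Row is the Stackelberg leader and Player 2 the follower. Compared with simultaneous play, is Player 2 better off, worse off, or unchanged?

worse off

Backward induction with Row moving first.
- A → Player 2 plays Z (best of 6, 11, 4, 12); Row gets 1.
- B → Player 2 plays Y (best of 9, 12, 20, 2); Row gets 6.
- C → Player 2 plays X (best of 4, 15, 4, 12); Row gets 14.
- D → Player 2 plays Y (best of 14, 15, 16, 9); Row gets 8.
Row's induced payoffs are 1, 6, 14, 8, so Row commits to C. Subgame-perfect outcome: (C, X) with payoffs (14, 15).
Under simultaneous play:
Row's best replies: W→C; X→D; Y→D; Z→C.
Player 2's best replies: A→Z; B→Y; C→X; D→Y.
Only (D, Y) has each player best-responding; Nash payoffs (8, 16).
Player 2 earns 15 sequentially versus 16 at the Nash outcome: worse off.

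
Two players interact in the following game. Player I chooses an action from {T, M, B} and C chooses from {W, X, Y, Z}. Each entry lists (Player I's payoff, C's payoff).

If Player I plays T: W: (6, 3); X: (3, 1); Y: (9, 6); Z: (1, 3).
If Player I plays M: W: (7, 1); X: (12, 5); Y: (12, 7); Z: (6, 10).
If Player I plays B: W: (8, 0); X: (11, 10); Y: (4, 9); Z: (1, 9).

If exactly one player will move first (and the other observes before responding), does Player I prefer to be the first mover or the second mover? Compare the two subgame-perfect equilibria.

first

If Player I leads: C's best replies are T→Y, M→Z, B→X; Player I's induced payoffs 9, 6, 11; outcome (B, X), payoffs (11, 10).
If C leads: Player I's best replies are W→B, X→M, Y→M, Z→M; C's induced payoffs 0, 5, 7, 10; outcome (M, Z), payoffs (6, 10).
Player I gets 11 moving first and 6 moving second, so Player I prefers to move first.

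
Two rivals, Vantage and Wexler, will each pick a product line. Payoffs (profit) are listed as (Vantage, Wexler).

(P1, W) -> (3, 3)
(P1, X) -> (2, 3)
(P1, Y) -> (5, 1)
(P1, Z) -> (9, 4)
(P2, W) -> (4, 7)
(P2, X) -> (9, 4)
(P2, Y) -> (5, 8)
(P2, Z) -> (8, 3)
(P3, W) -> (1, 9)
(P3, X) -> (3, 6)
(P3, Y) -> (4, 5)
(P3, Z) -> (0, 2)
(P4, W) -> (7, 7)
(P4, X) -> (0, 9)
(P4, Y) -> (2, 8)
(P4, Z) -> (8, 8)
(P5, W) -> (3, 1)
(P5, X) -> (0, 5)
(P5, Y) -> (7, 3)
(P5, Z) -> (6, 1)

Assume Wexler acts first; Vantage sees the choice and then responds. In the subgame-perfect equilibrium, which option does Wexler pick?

Vantage best-responds to each possible Wexler move:
- W: BR = P4, leader payoff 7.
- X: BR = P2, leader payoff 4.
- Y: BR = P5, leader payoff 3.
- Z: BR = P1, leader payoff 4.
Maximizing over 7, 4, 3, 4, Wexler chooses W. Subgame-perfect outcome: (P4, W) with payoffs (7, 7).

W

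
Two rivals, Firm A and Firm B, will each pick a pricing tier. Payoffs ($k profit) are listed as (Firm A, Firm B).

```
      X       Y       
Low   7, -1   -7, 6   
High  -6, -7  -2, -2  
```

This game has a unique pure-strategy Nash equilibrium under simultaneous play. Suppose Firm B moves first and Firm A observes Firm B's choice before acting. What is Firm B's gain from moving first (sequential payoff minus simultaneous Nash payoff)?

1

Work backward from Firm A's decision.
- X → Firm A plays Low (best of 7, -6); Firm B gets -1.
- Y → Firm A plays High (best of -7, -2); Firm B gets -2.
Among -1, -2, the best is -1 at X. Subgame-perfect outcome: (Low, X) with payoffs (7, -1).
Now find the simultaneous Nash equilibrium.
Firm A's best replies: X→Low; Y→High.
Firm B's best replies: Low→Y; High→Y.
Only (High, Y) has each player best-responding; Nash payoffs (-2, -2).
Firm B's commitment gain: -1 − -2 = 1.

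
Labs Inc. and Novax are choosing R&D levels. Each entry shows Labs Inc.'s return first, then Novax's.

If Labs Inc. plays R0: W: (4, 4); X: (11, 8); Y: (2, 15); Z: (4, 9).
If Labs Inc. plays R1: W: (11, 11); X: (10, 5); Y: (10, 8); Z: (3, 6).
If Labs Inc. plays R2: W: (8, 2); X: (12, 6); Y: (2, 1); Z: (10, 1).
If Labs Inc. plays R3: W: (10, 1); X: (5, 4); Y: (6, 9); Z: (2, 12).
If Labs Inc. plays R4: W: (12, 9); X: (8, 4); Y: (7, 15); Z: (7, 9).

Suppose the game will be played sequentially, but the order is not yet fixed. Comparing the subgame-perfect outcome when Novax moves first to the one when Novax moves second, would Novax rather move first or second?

first

If Labs Inc. leads: Novax's best replies are R0→Y, R1→W, R2→X, R3→Z, R4→Y; Labs Inc.'s induced payoffs 2, 11, 12, 2, 7; outcome (R2, X), payoffs (12, 6).
If Novax leads: Labs Inc.'s best replies are W→R4, X→R2, Y→R1, Z→R2; Novax's induced payoffs 9, 6, 8, 1; outcome (R4, W), payoffs (12, 9).
Novax gets 9 moving first and 6 moving second, so Novax prefers to move first.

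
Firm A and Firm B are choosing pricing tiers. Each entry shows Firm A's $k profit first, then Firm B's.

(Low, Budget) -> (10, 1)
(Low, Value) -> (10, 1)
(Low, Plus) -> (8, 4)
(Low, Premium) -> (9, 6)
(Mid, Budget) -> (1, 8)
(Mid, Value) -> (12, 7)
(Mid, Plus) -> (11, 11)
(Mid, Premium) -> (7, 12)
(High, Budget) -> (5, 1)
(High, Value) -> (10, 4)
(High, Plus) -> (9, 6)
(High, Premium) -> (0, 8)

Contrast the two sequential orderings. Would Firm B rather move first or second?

first

If Firm A leads: Firm B's best replies are Low→Premium, Mid→Premium, High→Premium; Firm A's induced payoffs 9, 7, 0; outcome (Low, Premium), payoffs (9, 6).
If Firm B leads: Firm A's best replies are Budget→Low, Value→Mid, Plus→Mid, Premium→Low; Firm B's induced payoffs 1, 7, 11, 6; outcome (Mid, Plus), payoffs (11, 11).
Firm B gets 11 moving first and 6 moving second, so Firm B prefers to move first.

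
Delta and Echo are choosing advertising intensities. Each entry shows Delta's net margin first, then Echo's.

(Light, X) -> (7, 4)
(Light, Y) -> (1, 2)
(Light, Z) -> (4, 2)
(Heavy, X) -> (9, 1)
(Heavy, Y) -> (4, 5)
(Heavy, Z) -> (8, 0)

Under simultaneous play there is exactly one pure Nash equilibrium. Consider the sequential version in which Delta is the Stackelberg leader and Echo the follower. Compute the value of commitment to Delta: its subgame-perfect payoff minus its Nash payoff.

Backward induction with Delta moving first.
- Light → Echo plays X (best of 4, 2, 2); Delta gets 7.
- Heavy → Echo plays Y (best of 1, 5, 0); Delta gets 4.
Among 7, 4, the best is 7 at Light. Subgame-perfect outcome: (Light, X) with payoffs (7, 4).
Now find the simultaneous Nash equilibrium.
Delta's best replies: X→Heavy; Y→Heavy; Z→Heavy.
Echo's best replies: Light→X; Heavy→Y.
The unique mutual best reply is (Heavy, Y), giving (4, 5).
Delta's commitment gain: 7 − 4 = 3.

3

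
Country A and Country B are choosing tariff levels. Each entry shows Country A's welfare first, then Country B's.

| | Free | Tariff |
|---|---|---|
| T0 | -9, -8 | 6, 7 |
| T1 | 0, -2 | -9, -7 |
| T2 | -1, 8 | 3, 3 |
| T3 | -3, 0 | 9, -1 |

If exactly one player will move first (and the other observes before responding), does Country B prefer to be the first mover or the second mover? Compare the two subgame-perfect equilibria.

If Country A leads: Country B's best replies are T0→Tariff, T1→Free, T2→Free, T3→Free; Country A's induced payoffs 6, 0, -1, -3; outcome (T0, Tariff), payoffs (6, 7).
If Country B leads: Country A's best replies are Free→T1, Tariff→T3; Country B's induced payoffs -2, -1; outcome (T3, Tariff), payoffs (9, -1).
Country B gets -1 moving first and 7 moving second, so Country B prefers to move second.

second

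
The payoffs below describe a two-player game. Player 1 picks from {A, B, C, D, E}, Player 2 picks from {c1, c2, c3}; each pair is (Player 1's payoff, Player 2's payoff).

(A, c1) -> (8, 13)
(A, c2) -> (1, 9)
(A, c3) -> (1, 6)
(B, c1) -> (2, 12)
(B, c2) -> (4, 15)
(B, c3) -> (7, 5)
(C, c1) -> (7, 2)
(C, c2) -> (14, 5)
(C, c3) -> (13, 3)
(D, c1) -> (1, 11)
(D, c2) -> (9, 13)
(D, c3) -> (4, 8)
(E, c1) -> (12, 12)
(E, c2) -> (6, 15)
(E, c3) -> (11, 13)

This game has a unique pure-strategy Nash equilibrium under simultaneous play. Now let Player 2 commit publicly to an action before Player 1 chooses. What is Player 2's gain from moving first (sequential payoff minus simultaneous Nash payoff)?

Player 1 best-responds to each possible Player 2 move:
- c1: Player 1 compares 8, 2, 7, 1, 12 and picks E; Player 2 would get 12.
- c2: Player 1 compares 1, 4, 14, 9, 6 and picks C; Player 2 would get 5.
- c3: Player 1 compares 1, 7, 13, 4, 11 and picks C; Player 2 would get 3.
Maximizing over 12, 5, 3, Player 2 chooses c1. Subgame-perfect outcome: (E, c1) with payoffs (12, 12).
For the simultaneous game, intersect best replies.
Player 1's best replies: c1→E; c2→C; c3→C.
Player 2's best replies: A→c1; B→c2; C→c2; D→c2; E→c2.
Only (C, c2) has each player best-responding; Nash payoffs (14, 5).
Player 2's commitment gain: 12 − 5 = 7.

7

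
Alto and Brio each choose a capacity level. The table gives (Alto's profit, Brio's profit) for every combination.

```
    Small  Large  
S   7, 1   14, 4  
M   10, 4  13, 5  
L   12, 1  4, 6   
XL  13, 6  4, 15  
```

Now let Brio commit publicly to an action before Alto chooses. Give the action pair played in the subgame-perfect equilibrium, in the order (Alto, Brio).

(XL, Small)

Backward induction with Brio moving first.
- Small: Alto compares 7, 10, 12, 13 and picks XL; Brio would get 6.
- Large: Alto compares 14, 13, 4, 4 and picks S; Brio would get 4.
Among 6, 4, the best is 6 at Small. Subgame-perfect outcome: (XL, Small) with payoffs (13, 6).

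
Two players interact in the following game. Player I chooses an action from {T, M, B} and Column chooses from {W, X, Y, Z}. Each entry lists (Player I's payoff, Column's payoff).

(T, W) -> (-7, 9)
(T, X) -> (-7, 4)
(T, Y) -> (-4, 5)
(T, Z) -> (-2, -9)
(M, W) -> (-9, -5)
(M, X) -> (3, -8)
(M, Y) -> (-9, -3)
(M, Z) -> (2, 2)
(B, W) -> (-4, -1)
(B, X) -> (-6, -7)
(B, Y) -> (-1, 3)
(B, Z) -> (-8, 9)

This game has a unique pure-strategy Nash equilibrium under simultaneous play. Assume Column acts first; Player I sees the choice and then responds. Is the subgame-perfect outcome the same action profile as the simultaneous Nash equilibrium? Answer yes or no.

Backward induction with Column moving first.
- W → Player I plays B (best of -7, -9, -4); Column gets -1.
- X → Player I plays M (best of -7, 3, -6); Column gets -8.
- Y → Player I plays B (best of -4, -9, -1); Column gets 3.
- Z → Player I plays M (best of -2, 2, -8); Column gets 2.
Column's induced payoffs are -1, -8, 3, 2, so Column commits to Y. Subgame-perfect outcome: (B, Y) with payoffs (-1, 3).
For the simultaneous game, intersect best replies.
Player I's best replies: W→B; X→M; Y→B; Z→M.
Column's best replies: T→W; M→Z; B→Z.
The unique mutual best reply is (M, Z), giving (2, 2).
Sequential outcome (B, Y) differs from the Nash profile (M, Z).

no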